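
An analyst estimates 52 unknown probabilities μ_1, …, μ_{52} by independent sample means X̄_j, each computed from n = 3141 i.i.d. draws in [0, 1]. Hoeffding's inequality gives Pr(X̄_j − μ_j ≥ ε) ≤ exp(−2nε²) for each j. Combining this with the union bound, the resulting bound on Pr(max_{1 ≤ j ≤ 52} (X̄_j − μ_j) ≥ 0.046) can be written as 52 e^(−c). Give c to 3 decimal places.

Union bound over the 52 events: Pr(max_{1 ≤ j ≤ 52} (X̄_j − μ_j) ≥ 0.046) ≤ 52·exp(−2nε²) = 52 exp(−2·3141·0.046²).
So c = 2·3141·0.046² = 13.2927.

13.293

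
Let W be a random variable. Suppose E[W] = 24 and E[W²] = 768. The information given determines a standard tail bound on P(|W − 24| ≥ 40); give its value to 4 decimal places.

0.1200

The first two moments determine the variance, so Chebyshev's inequality is the sharpest standard bound available.
Var(W) = E[W²] − (E[W])² = 768 − 576 = 192.
Chebyshev's inequality: P(|W − μ| ≥ t) ≤ Var(W)/t² = 192/1600 = 0.1200.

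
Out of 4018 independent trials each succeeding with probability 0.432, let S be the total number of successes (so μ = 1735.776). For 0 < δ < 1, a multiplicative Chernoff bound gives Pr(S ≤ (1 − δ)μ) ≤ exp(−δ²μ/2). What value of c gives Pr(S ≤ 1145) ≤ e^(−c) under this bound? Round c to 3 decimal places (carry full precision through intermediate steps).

100.536

Write 1145 = (1 − δ)μ, so δ = 1 − 1145/1735.776 = 0.3403527…
Then the exponent is δ²μ/2 = (μ − 1145)²/(2μ) = 100.536095.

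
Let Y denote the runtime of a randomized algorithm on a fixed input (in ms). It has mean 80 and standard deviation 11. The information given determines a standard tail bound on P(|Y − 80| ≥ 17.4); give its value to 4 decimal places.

0.3997

Mean and variance are known, so Chebyshev's inequality applies.
Chebyshev: P(|Y − μ| ≥ t) ≤ Var(Y)/t².
Var(Y) = σ² = 11² = 121.
Bound = 121 / 302.76 = 0.3997.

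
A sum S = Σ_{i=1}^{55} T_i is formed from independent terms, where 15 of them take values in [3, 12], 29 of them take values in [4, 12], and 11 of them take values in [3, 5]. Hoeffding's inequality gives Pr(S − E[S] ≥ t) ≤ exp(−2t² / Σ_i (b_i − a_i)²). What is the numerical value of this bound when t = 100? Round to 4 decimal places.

0.0016

Σ(b_i − a_i)² = 15·9² + 29·8² + 11·2² = 3115.
Exponent = 2·100² / 3115 = 6.42055.
Bound = exp(−6.42055) = 0.00163.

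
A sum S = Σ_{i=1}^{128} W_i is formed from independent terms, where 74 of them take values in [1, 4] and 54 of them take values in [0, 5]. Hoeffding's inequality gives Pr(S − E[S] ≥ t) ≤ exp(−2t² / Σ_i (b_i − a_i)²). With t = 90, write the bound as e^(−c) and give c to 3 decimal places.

8.036

Σ(b_i − a_i)² = 74·3² + 54·5² = 2016.
c = 2t² / 2016 = 2·90² / 2016 = 8.0357.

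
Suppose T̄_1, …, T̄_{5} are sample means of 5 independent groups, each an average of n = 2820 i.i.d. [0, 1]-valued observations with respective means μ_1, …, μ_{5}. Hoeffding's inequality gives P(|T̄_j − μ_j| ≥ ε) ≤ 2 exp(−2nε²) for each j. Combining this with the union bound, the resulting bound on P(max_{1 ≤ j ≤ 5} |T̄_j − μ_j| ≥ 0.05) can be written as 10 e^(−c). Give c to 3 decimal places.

Union bound over the 5 events: P(max_{1 ≤ j ≤ 5} |T̄_j − μ_j| ≥ 0.05) ≤ 5·2·exp(−2nε²) = 10 exp(−2·2820·0.05²).
So c = 2·2820·0.05² = 14.1000.

14.100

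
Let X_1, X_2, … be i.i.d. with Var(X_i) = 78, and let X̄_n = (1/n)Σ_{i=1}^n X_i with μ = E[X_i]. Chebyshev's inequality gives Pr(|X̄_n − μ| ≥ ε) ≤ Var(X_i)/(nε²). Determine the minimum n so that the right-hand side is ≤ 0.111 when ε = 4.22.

Require 78/(n·4.22²) ≤ 0.111, i.e. n ≥ 78/(0.111·4.22²) = 39.459.
The smallest integer n is 40.

40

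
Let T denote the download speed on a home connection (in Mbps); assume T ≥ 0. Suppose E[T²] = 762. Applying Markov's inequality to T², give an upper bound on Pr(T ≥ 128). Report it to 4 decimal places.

Since T ≥ 0, the event {T ≥ 128} is the same as {T² ≥ 16384}.
Markov's inequality applied to T² gives Pr(T² ≥ 16384) ≤ E[T²]/16384 = 762/16384 = 0.0465.

0.0465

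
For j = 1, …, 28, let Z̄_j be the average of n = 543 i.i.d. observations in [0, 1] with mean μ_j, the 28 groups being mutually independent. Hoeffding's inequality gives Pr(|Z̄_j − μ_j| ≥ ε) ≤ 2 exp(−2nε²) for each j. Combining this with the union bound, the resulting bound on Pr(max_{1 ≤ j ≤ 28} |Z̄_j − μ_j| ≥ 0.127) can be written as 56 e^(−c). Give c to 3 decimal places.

Union bound over the 28 events: Pr(max_{1 ≤ j ≤ 28} |Z̄_j − μ_j| ≥ 0.127) ≤ 28·2·exp(−2nε²) = 56 exp(−2·543·0.127²).
So c = 2·543·0.127² = 17.5161.

17.516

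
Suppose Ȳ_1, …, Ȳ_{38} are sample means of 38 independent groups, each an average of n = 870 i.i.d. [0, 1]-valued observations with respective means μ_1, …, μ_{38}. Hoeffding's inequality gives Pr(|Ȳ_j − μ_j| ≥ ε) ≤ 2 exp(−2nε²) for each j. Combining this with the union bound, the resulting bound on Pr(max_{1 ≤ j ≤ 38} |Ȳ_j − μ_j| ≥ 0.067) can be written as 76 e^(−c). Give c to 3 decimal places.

7.811

Union bound over the 38 events: Pr(max_{1 ≤ j ≤ 38} |Ȳ_j − μ_j| ≥ 0.067) ≤ 38·2·exp(−2nε²) = 76 exp(−2·870·0.067²).
So c = 2·870·0.067² = 7.8109.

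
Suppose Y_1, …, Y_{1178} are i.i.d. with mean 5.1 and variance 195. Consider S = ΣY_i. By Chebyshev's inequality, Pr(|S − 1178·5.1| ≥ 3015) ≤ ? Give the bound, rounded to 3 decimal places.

0.025

Var(S) = n·Var(Y_i) = 1178·195 = 229710.
Chebyshev: Pr(|S − 1178·5.1| ≥ 3015) ≤ Var(S)/3015² = 229710/9090225 = 0.0253.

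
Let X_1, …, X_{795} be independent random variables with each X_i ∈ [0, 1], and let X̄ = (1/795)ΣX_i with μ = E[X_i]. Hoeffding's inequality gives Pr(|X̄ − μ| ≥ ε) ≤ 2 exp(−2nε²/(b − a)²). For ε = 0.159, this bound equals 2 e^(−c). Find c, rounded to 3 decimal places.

c = 2nε²/(b − a)² = 2·795·0.159² / 1² = 40.1968.

40.197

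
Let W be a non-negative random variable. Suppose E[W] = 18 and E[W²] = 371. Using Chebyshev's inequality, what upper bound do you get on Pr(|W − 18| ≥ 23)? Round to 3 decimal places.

Var(W) = E[W²] − (E[W])² = 371 − 324 = 47.
Chebyshev's inequality: Pr(|W − μ| ≥ t) ≤ Var(W)/t² = 47/529 = 0.0888.

0.089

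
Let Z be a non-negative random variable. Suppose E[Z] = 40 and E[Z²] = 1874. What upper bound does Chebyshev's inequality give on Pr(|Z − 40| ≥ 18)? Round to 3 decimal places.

0.846

Var(Z) = E[Z²] − (E[Z])² = 1874 − 1600 = 274.
Chebyshev's inequality: Pr(|Z − μ| ≥ t) ≤ Var(Z)/t² = 274/324 = 0.8457.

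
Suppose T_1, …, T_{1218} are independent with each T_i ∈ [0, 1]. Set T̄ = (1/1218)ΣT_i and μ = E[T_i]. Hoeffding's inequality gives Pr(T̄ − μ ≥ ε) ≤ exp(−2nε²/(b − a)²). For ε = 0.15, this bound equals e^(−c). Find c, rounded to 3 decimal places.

54.810

c = 2nε²/(b − a)² = 2·1218·0.15² / 1² = 54.8100.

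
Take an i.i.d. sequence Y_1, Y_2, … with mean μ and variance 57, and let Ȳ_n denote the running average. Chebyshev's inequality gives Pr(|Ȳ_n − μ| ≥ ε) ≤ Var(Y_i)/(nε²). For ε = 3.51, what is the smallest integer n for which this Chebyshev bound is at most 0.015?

309

Require 57/(n·3.51²) ≤ 0.015, i.e. n ≥ 57/(0.015·3.51²) = 308.439.
The smallest integer n is 309.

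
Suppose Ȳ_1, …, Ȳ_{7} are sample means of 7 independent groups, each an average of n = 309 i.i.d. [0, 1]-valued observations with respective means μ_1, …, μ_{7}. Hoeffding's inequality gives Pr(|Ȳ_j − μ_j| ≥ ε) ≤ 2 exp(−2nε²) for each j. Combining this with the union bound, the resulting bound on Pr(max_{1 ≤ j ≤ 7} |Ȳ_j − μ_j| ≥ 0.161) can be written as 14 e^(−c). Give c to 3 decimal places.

Union bound over the 7 events: Pr(max_{1 ≤ j ≤ 7} |Ȳ_j − μ_j| ≥ 0.161) ≤ 7·2·exp(−2nε²) = 14 exp(−2·309·0.161²).
So c = 2·309·0.161² = 16.0192.

16.019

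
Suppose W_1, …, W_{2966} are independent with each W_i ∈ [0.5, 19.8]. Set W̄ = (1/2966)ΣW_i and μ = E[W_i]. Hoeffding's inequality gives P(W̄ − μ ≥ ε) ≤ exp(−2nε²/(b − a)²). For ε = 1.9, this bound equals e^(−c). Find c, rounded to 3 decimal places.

57.490

c = 2nε²/(b − a)² = 2·2966·1.9² / 19.3² = 57.4902.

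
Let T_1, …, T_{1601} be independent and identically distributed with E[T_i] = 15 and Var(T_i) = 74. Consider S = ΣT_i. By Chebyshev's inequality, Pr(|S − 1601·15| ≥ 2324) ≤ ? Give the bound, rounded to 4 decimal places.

Var(S) = n·Var(T_i) = 1601·74 = 118474.
Chebyshev: Pr(|S − 1601·15| ≥ 2324) ≤ Var(S)/2324² = 118474/5400976 = 0.0219.

0.0219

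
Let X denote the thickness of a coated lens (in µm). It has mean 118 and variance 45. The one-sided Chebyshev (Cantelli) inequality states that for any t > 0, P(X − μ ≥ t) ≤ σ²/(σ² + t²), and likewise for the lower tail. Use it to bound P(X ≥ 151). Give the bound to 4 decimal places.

0.0397

Here σ² = 45 and t = 33, so σ² + t² = 1134.
Cantelli's bound: 45/1134 = 0.0397.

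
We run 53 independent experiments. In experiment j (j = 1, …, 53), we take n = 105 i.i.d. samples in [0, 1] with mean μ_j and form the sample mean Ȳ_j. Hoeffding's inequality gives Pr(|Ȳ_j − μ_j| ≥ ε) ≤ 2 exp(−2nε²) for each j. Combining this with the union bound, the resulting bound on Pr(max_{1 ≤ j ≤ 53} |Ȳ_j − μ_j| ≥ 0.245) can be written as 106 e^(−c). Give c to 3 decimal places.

12.605

Union bound over the 53 events: Pr(max_{1 ≤ j ≤ 53} |Ȳ_j − μ_j| ≥ 0.245) ≤ 53·2·exp(−2nε²) = 106 exp(−2·105·0.245²).
So c = 2·105·0.245² = 12.6052.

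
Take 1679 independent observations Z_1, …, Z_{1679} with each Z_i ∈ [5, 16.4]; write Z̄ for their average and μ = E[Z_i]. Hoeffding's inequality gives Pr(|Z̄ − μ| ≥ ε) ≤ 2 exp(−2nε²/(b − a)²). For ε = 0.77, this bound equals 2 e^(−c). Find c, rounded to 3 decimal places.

15.320

c = 2nε²/(b − a)² = 2·1679·0.77² / 11.4² = 15.3198.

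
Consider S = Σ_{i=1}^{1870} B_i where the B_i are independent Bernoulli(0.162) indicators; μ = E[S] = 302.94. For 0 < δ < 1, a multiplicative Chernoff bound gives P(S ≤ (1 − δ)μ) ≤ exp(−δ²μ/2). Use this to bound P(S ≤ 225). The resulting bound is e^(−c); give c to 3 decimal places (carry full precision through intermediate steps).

10.026

Write 225 = (1 − δ)μ, so δ = 1 − 225/302.94 = 0.2572787…
Then the exponent is δ²μ/2 = (μ − 225)²/(2μ) = 10.026150.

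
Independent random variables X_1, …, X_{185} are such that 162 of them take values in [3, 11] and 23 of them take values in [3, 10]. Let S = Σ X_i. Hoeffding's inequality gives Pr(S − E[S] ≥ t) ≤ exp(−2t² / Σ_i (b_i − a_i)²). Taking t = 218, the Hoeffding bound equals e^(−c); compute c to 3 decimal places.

8.269

Σ(b_i − a_i)² = 162·8² + 23·7² = 11495.
c = 2t² / 11495 = 2·218² / 11495 = 8.2686.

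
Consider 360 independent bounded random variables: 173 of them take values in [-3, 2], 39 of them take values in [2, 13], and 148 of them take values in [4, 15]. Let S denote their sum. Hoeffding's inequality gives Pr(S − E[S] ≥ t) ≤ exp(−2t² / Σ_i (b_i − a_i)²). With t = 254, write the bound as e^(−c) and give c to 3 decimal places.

4.787

Σ(b_i − a_i)² = 173·5² + 39·11² + 148·11² = 26952.
c = 2t² / 26952 = 2·254² / 26952 = 4.7875.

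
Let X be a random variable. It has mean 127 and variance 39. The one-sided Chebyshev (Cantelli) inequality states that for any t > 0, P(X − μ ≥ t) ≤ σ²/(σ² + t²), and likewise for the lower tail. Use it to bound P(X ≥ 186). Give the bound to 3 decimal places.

Here σ² = 39 and t = 59, so σ² + t² = 3520.
Cantelli's bound: 39/3520 = 0.0111.

0.011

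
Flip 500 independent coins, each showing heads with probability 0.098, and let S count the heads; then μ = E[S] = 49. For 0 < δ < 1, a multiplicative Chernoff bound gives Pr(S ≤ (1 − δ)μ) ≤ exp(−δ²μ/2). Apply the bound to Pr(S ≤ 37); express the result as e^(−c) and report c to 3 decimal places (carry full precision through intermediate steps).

1.469

Write 37 = (1 − δ)μ, so δ = 1 − 37/49 = 0.244898…
Then the exponent is δ²μ/2 = (μ − 37)²/(2μ) = 1.469388.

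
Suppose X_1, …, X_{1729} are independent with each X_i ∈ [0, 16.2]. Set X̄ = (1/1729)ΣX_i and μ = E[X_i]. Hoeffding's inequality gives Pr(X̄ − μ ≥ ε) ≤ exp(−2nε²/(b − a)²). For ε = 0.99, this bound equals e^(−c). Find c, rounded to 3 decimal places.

c = 2nε²/(b − a)² = 2·1729·0.99² / 16.2² = 12.9141.

12.914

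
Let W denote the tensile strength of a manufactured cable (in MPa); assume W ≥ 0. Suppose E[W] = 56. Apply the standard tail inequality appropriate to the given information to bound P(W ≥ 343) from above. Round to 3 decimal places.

0.163

Only the mean of a non-negative variable is known, so Markov's inequality is the applicable tail bound.
Markov's inequality: for a non-negative random variable, P(W ≥ a) ≤ E[W]/a.
Here E[W] = 56 and a = 343, so the bound is 56/343 = 0.1633.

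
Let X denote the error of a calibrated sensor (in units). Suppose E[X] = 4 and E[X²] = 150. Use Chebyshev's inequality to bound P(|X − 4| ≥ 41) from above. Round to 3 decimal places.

0.080

Var(X) = E[X²] − (E[X])² = 150 − 16 = 134.
Chebyshev's inequality: P(|X − μ| ≥ t) ≤ Var(X)/t² = 134/1681 = 0.0797.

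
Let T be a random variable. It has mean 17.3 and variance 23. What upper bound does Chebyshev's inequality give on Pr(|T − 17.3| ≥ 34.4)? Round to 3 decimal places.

0.019

Chebyshev: Pr(|T − μ| ≥ t) ≤ Var(T)/t².
Bound = 23 / 1183.36 = 0.0194.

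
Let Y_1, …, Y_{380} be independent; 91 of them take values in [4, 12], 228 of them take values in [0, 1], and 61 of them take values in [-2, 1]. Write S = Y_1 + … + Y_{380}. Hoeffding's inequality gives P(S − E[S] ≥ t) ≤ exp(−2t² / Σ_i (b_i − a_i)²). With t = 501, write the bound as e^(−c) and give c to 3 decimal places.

76.049

Σ(b_i − a_i)² = 91·8² + 228·1² + 61·3² = 6601.
c = 2t² / 6601 = 2·501² / 6601 = 76.0494.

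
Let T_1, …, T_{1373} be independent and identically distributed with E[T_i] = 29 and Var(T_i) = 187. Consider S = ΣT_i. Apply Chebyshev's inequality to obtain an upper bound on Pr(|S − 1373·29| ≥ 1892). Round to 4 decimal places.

Var(S) = n·Var(T_i) = 1373·187 = 256751.
Chebyshev: Pr(|S − 1373·29| ≥ 1892) ≤ Var(S)/1892² = 256751/3579664 = 0.0717.

0.0717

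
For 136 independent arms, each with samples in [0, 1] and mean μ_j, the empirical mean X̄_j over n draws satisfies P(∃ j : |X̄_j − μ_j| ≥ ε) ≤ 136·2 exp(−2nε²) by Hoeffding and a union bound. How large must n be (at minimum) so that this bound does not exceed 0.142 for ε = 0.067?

842

Need 2·136·exp(−2nε²) ≤ 0.142, i.e. exp(−2nε²) ≤ 0.142/272.
So 2nε² ≥ ln(272/0.142) = 7.557730.
Hence n ≥ 7.557730/(2·0.067²) = 841.806.
The smallest integer n is 842.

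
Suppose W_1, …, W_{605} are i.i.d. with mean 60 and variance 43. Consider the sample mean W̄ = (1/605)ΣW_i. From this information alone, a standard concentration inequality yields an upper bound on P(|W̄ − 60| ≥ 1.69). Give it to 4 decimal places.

With mean and variance of each term known, Chebyshev's inequality bounds the deviation of the sum (or sample mean).
Var(W̄) = Var(W_i)/n = 43/605 = 0.071074.
Chebyshev: P(|W̄ − 60| ≥ 1.69) ≤ Var(W̄)/(1.69)² = 43/(605·1.69²) = 0.0249.

0.0249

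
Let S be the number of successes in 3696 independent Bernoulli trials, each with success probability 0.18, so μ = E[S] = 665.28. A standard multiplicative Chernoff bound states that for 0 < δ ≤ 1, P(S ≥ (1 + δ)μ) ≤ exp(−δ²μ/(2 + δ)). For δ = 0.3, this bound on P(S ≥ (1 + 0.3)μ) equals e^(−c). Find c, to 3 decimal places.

c = δ²μ/(2 + δ) = 0.3²·665.28/(2 + 0.3) = 26.0327.

26.033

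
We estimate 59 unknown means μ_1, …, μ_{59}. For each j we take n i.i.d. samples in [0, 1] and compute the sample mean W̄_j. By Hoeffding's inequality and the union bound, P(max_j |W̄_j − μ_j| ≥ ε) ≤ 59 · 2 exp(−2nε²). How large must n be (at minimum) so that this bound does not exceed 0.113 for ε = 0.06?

Need 2·59·exp(−2nε²) ≤ 0.113, i.e. exp(−2nε²) ≤ 0.113/118.
So 2nε² ≥ ln(118/0.113) = 6.951052.
Hence n ≥ 6.951052/(2·0.06²) = 965.424.
The smallest integer n is 966.

966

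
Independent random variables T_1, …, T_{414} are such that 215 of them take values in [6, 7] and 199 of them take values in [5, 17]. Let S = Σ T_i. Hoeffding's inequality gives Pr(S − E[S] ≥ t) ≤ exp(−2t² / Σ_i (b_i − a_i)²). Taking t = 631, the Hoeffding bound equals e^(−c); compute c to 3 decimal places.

27.582

Σ(b_i − a_i)² = 215·1² + 199·12² = 28871.
c = 2t² / 28871 = 2·631² / 28871 = 27.5821.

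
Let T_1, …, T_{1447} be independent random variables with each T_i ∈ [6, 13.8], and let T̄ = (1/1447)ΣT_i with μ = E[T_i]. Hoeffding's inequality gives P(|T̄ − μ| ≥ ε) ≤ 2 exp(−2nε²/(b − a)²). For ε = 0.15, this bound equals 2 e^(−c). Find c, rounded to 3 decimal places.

1.070

c = 2nε²/(b − a)² = 2·1447·0.15² / 7.8² = 1.0703.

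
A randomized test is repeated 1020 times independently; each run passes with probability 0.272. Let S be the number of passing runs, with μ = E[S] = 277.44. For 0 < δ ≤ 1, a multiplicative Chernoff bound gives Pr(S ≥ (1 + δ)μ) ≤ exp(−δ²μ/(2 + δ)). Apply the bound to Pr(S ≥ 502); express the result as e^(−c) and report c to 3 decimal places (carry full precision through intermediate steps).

64.697

Write 502 = (1 + δ)μ, so δ = 502/277.44 − 1 = 0.8094002…
Then the exponent is δ²μ/(2 + δ) = (502 − μ)² / (μ·(2 + δ)) = 64.696697.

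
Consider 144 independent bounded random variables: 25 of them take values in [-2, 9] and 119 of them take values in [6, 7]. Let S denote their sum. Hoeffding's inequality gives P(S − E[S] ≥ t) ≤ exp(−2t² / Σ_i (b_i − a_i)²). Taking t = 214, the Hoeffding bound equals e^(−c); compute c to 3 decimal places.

Σ(b_i − a_i)² = 25·11² + 119·1² = 3144.
c = 2t² / 3144 = 2·214² / 3144 = 29.1323.

29.132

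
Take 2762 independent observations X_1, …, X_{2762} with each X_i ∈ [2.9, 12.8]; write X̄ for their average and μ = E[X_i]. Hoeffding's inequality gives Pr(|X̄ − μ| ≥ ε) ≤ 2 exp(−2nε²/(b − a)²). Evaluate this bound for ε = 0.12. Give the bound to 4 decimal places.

0.8883

Exponent: 2nε²/(b − a)² = 2·2762·0.12² / 9.9² = 0.81161.
Bound = 2·exp(−0.81161) = 0.88829.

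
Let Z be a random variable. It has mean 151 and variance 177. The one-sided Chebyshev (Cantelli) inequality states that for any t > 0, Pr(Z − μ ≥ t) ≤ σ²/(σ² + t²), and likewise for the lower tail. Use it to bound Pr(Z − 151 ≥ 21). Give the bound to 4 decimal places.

Here σ² = 177 and t = 21, so σ² + t² = 618.
Cantelli's bound: 177/618 = 0.2864.

0.2864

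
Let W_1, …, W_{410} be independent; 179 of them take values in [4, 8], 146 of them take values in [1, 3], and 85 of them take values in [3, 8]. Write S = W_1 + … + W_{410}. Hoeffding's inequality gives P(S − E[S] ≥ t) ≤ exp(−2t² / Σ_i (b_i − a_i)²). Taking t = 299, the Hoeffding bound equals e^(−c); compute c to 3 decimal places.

32.084

Σ(b_i − a_i)² = 179·4² + 146·2² + 85·5² = 5573.
c = 2t² / 5573 = 2·299² / 5573 = 32.0836.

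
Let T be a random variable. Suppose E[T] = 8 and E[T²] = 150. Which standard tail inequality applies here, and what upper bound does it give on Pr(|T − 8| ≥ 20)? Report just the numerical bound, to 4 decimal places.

The first two moments determine the variance, so Chebyshev's inequality is the sharpest standard bound available.
Var(T) = E[T²] − (E[T])² = 150 − 64 = 86.
Chebyshev's inequality: Pr(|T − μ| ≥ t) ≤ Var(T)/t² = 86/400 = 0.2150.

0.2150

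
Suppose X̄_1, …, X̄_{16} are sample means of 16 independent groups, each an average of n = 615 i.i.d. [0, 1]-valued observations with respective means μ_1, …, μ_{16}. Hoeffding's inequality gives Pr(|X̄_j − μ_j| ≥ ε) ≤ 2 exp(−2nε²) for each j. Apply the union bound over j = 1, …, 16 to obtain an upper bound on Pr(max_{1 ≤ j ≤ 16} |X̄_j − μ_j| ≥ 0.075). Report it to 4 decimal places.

0.0317

Per-experiment Hoeffding bound: 2·exp(−2·615·0.075²) = 2·exp(−6.91875) = 0.0019781.
Union bound over 16 events: 16·0.0019781 = 0.03165.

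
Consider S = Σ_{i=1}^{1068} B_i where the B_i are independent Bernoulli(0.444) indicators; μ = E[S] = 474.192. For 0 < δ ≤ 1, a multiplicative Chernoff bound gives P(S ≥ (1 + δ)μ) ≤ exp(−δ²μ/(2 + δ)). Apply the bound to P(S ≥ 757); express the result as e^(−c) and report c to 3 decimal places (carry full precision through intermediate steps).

64.962

Write 757 = (1 + δ)μ, so δ = 757/474.192 − 1 = 0.5963998…
Then the exponent is δ²μ/(2 + δ) = (757 − μ)² / (μ·(2 + δ)) = 64.961732.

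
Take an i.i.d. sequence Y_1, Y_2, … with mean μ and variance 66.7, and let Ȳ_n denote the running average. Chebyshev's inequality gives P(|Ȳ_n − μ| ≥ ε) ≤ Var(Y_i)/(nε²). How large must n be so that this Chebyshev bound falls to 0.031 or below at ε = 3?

Require 66.7/(n·3²) ≤ 0.031, i.e. n ≥ 66.7/(0.031·3²) = 239.068.
The smallest integer n is 240.

240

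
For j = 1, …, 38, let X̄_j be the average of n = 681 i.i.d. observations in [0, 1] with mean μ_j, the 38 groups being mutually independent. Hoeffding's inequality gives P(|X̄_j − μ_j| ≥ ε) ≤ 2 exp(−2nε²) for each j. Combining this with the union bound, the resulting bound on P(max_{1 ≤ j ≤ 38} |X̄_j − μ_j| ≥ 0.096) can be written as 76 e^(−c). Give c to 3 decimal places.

Union bound over the 38 events: P(max_{1 ≤ j ≤ 38} |X̄_j − μ_j| ≥ 0.096) ≤ 38·2·exp(−2nε²) = 76 exp(−2·681·0.096²).
So c = 2·681·0.096² = 12.5522.

12.552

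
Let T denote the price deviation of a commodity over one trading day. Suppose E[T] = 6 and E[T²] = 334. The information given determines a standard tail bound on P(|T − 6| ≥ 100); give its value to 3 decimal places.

0.030

The first two moments determine the variance, so Chebyshev's inequality is the sharpest standard bound available.
Var(T) = E[T²] − (E[T])² = 334 − 36 = 298.
Chebyshev's inequality: P(|T − μ| ≥ t) ≤ Var(T)/t² = 298/10000 = 0.0298.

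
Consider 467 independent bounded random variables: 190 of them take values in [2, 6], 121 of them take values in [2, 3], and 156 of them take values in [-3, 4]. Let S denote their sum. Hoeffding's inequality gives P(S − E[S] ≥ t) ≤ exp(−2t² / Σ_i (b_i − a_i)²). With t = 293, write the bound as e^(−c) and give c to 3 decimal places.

Σ(b_i − a_i)² = 190·4² + 121·1² + 156·7² = 10805.
c = 2t² / 10805 = 2·293² / 10805 = 15.8906.

15.891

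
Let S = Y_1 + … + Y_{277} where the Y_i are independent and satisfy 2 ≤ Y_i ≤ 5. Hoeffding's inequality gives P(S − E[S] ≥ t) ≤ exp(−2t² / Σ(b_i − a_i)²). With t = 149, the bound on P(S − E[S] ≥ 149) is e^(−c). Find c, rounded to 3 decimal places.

17.811

Σ(b_i − a_i)² = 277·(3)² = 2493.
c = 2t²/2493 = 2·149²/2493 = 17.8107.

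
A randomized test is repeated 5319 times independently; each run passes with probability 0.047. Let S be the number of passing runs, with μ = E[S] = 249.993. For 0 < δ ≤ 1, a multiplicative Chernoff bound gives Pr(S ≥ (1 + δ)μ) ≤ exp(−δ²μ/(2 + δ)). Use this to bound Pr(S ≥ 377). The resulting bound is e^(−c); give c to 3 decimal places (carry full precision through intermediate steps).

25.727

Write 377 = (1 + δ)μ, so δ = 377/249.993 − 1 = 0.5080422…
Then the exponent is δ²μ/(2 + δ) = (377 − μ)² / (μ·(2 + δ)) = 25.727206.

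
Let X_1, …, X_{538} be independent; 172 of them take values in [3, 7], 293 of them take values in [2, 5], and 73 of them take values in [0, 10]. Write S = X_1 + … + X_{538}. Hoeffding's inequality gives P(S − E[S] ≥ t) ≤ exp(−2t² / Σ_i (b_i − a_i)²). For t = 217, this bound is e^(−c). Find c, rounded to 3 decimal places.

Σ(b_i − a_i)² = 172·4² + 293·3² + 73·10² = 12689.
c = 2t² / 12689 = 2·217² / 12689 = 7.4220.

7.422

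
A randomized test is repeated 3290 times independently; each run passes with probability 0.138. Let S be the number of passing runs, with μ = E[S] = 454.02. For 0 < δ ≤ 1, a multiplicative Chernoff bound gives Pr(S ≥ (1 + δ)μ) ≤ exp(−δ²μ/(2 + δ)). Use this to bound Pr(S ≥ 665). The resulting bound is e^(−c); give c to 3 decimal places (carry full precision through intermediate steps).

Write 665 = (1 + δ)μ, so δ = 665/454.02 − 1 = 0.4646932…
Then the exponent is δ²μ/(2 + δ) = (665 − μ)² / (μ·(2 + δ)) = 39.778163.

39.778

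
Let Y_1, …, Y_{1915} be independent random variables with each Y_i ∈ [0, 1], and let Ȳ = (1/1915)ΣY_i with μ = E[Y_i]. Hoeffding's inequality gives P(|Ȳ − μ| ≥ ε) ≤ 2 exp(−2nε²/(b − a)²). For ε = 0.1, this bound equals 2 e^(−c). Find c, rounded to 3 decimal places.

38.300

c = 2nε²/(b − a)² = 2·1915·0.1² / 1² = 38.3000.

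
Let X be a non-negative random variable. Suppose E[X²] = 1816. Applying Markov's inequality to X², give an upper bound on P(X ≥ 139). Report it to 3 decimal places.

Since X ≥ 0, the event {X ≥ 139} is the same as {X² ≥ 19321}.
Markov's inequality applied to X² gives P(X² ≥ 19321) ≤ E[X²]/19321 = 1816/19321 = 0.0940.

0.094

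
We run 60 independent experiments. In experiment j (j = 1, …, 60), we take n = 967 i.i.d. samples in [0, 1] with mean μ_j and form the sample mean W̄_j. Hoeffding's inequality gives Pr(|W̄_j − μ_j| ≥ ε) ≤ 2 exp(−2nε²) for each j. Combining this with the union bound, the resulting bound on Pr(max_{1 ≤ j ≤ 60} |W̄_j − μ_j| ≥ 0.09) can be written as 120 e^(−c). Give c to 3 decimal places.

15.665

Union bound over the 60 events: Pr(max_{1 ≤ j ≤ 60} |W̄_j − μ_j| ≥ 0.09) ≤ 60·2·exp(−2nε²) = 120 exp(−2·967·0.09²).
So c = 2·967·0.09² = 15.6654.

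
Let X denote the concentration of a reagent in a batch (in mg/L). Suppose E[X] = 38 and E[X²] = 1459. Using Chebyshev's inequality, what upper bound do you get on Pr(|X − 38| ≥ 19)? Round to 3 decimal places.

Var(X) = E[X²] − (E[X])² = 1459 − 1444 = 15.
Chebyshev's inequality: Pr(|X − μ| ≥ t) ≤ Var(X)/t² = 15/361 = 0.0416.

0.042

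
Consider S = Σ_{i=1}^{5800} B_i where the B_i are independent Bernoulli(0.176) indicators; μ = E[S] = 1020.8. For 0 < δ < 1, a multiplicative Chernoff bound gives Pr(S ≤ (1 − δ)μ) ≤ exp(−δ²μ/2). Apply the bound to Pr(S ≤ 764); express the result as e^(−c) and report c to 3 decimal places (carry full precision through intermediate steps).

32.301

Write 764 = (1 − δ)μ, so δ = 1 − 764/1020.8 = 0.2515674…
Then the exponent is δ²μ/2 = (μ − 764)²/(2μ) = 32.301254.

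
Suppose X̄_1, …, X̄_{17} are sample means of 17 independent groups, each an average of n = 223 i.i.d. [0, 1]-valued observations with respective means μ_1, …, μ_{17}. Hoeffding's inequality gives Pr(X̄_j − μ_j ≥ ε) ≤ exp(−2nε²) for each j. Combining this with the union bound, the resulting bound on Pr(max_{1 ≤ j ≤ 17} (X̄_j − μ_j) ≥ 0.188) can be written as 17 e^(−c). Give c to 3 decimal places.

Union bound over the 17 events: Pr(max_{1 ≤ j ≤ 17} (X̄_j − μ_j) ≥ 0.188) ≤ 17·exp(−2nε²) = 17 exp(−2·223·0.188²).
So c = 2·223·0.188² = 15.7634.

15.763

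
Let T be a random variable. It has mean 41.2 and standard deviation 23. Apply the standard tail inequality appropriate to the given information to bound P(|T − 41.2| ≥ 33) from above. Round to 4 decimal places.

0.4858

Mean and variance are known, so Chebyshev's inequality applies.
Chebyshev: P(|T − μ| ≥ t) ≤ Var(T)/t².
Var(T) = σ² = 23² = 529.
Bound = 529 / 1089 = 0.4858.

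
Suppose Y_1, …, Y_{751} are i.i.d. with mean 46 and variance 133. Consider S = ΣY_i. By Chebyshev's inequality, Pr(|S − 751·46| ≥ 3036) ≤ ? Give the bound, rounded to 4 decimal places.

Var(S) = n·Var(Y_i) = 751·133 = 99883.
Chebyshev: Pr(|S − 751·46| ≥ 3036) ≤ Var(S)/3036² = 99883/9217296 = 0.0108.

0.0108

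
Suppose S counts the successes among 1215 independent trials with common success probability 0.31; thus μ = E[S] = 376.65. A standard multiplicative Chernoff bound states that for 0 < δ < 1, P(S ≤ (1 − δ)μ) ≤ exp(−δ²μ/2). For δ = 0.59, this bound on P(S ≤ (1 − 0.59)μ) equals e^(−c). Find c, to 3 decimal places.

65.556

c = δ²μ/2 = 0.59²·376.65/2 = 65.5559.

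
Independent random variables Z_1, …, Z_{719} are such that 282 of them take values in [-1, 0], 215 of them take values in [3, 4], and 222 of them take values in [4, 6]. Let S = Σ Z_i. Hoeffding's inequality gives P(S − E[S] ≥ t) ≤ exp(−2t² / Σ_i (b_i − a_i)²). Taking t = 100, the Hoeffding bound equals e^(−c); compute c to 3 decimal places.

14.440

Σ(b_i − a_i)² = 282·1² + 215·1² + 222·2² = 1385.
c = 2t² / 1385 = 2·100² / 1385 = 14.4404.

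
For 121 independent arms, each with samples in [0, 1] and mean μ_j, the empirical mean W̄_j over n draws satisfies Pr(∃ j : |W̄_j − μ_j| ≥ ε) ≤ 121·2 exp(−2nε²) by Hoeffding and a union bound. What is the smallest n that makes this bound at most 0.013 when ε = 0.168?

Need 2·121·exp(−2nε²) ≤ 0.013, i.e. exp(−2nε²) ≤ 0.013/242.
So 2nε² ≥ ln(242/0.013) = 9.831744.
Hence n ≥ 9.831744/(2·0.168²) = 174.173.
The smallest integer n is 175.

175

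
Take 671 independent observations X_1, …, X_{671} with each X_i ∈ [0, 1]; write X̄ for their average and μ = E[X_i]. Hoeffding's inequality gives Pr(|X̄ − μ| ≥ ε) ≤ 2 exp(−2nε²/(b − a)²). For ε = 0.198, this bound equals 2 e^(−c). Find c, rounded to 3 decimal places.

52.612

c = 2nε²/(b − a)² = 2·671·0.198² / 1² = 52.6118.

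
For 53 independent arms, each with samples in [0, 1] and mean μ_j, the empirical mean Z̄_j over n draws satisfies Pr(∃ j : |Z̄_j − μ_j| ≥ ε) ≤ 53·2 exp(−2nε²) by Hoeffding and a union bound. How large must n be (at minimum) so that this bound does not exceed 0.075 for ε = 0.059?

1042

Need 2·53·exp(−2nε²) ≤ 0.075, i.e. exp(−2nε²) ≤ 0.075/106.
So 2nε² ≥ ln(106/0.075) = 7.253706.
Hence n ≥ 7.253706/(2·0.059²) = 1041.900.
The smallest integer n is 1042.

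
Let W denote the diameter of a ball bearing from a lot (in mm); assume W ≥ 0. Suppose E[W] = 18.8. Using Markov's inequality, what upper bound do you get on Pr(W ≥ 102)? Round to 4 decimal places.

0.1843

Markov's inequality: for a non-negative random variable, Pr(W ≥ a) ≤ E[W]/a.
Here E[W] = 18.8 and a = 102, so the bound is 18.8/102 = 0.1843.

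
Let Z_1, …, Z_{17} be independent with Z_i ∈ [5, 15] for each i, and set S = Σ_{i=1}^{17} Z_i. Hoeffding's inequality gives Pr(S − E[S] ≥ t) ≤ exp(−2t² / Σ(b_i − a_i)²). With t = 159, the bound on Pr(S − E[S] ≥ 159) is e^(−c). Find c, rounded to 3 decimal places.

29.742

Σ(b_i − a_i)² = 17·(10)² = 1700.
c = 2t²/1700 = 2·159²/1700 = 29.7424.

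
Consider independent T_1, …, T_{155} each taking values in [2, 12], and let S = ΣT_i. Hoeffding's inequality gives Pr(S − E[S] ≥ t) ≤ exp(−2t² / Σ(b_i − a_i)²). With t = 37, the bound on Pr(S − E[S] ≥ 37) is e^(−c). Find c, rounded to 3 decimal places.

0.177

Σ(b_i − a_i)² = 155·(10)² = 15500.
c = 2t²/15500 = 2·37²/15500 = 0.1766.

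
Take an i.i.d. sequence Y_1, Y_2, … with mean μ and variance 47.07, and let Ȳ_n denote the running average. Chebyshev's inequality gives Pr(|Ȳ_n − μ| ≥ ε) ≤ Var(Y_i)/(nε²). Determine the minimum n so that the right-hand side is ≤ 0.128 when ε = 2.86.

Require 47.07/(n·2.86²) ≤ 0.128, i.e. n ≥ 47.07/(0.128·2.86²) = 44.958.
The smallest integer n is 45.

45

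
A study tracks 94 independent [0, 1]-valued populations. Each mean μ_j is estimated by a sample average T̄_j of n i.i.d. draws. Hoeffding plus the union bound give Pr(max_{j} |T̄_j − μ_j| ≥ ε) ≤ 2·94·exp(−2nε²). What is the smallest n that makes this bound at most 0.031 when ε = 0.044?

Need 2·94·exp(−2nε²) ≤ 0.031, i.e. exp(−2nε²) ≤ 0.031/188.
So 2nε² ≥ ln(188/0.031) = 8.710210.
Hence n ≥ 8.710210/(2·0.044²) = 2249.538.
The smallest integer n is 2250.

2250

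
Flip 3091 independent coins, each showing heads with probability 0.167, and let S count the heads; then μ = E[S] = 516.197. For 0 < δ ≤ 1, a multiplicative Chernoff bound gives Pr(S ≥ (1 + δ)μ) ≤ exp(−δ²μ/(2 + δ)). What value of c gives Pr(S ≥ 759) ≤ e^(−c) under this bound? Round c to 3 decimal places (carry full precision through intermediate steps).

Write 759 = (1 + δ)μ, so δ = 759/516.197 − 1 = 0.4703689…
Then the exponent is δ²μ/(2 + δ) = (759 − μ)² / (μ·(2 + δ)) = 46.230737.

46.231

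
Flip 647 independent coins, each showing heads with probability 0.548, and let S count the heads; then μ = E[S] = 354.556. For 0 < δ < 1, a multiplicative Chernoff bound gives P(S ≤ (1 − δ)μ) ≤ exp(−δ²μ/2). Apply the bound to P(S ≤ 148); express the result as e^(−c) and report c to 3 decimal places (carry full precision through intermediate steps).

60.167

Write 148 = (1 − δ)μ, so δ = 1 − 148/354.556 = 0.5825765…
Then the exponent is δ²μ/2 = (μ − 148)²/(2μ) = 60.167338.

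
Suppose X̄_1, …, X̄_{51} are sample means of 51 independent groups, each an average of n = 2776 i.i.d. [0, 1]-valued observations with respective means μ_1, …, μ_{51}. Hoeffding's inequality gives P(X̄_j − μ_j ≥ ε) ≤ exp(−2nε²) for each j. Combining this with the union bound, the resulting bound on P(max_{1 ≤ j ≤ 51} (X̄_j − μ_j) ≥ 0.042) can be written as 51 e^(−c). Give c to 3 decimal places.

Union bound over the 51 events: P(max_{1 ≤ j ≤ 51} (X̄_j − μ_j) ≥ 0.042) ≤ 51·exp(−2nε²) = 51 exp(−2·2776·0.042²).
So c = 2·2776·0.042² = 9.7937.

9.794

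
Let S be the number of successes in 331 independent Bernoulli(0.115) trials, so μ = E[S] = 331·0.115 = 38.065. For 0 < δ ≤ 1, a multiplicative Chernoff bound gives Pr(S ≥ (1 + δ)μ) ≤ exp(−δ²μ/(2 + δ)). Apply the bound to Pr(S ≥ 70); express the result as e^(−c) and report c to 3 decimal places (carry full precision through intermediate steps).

9.437

Write 70 = (1 + δ)μ, so δ = 70/38.065 − 1 = 0.8389597…
Then the exponent is δ²μ/(2 + δ) = (70 − μ)² / (μ·(2 + δ)) = 9.437322.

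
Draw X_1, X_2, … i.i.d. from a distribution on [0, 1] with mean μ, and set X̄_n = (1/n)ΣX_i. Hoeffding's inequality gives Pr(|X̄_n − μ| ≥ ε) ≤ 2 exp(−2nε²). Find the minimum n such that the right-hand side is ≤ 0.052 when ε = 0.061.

Require 2·exp(−2nε²) ≤ 0.052, i.e. 2nε² ≥ ln(2/0.052) = 3.649659.
So n ≥ 3.649659 / (2·0.061²) = 490.414.
The smallest integer n is 491.

491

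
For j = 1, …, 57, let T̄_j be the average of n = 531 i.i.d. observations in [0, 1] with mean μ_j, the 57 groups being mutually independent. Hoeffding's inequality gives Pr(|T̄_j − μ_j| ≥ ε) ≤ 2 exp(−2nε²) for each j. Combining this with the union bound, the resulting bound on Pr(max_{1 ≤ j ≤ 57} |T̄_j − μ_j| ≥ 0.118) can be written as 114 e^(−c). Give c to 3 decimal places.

Union bound over the 57 events: Pr(max_{1 ≤ j ≤ 57} |T̄_j − μ_j| ≥ 0.118) ≤ 57·2·exp(−2nε²) = 114 exp(−2·531·0.118²).
So c = 2·531·0.118² = 14.7873.

14.787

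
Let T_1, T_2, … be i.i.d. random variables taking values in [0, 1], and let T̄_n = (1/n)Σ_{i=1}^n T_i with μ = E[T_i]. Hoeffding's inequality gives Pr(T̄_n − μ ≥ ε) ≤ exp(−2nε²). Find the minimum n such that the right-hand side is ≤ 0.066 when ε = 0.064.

Require exp(−2nε²) ≤ 0.066, i.e. 2nε² ≥ ln(1/0.066) = 2.718101.
So n ≥ 2.718101 / (2·0.064²) = 331.799.
The smallest integer n is 332.

332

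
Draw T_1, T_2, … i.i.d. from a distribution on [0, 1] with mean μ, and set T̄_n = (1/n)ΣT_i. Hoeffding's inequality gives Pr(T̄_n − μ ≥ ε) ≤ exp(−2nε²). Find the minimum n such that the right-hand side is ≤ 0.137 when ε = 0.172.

Require exp(−2nε²) ≤ 0.137, i.e. 2nε² ≥ ln(1/0.137) = 1.987774.
So n ≥ 1.987774 / (2·0.172²) = 33.595.
The smallest integer n is 34.

34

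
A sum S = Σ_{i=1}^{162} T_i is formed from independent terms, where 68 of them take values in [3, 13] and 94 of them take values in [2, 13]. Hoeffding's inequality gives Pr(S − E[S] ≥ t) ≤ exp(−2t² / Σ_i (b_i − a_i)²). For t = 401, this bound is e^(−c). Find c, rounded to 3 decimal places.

17.696

Σ(b_i − a_i)² = 68·10² + 94·11² = 18174.
c = 2t² / 18174 = 2·401² / 18174 = 17.6957.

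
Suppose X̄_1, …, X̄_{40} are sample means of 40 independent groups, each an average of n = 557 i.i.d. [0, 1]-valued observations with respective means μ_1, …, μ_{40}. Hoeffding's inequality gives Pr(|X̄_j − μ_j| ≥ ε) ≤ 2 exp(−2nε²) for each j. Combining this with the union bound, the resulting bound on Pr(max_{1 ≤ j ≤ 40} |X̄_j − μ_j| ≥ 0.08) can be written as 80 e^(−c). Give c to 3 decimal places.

Union bound over the 40 events: Pr(max_{1 ≤ j ≤ 40} |X̄_j − μ_j| ≥ 0.08) ≤ 40·2·exp(−2nε²) = 80 exp(−2·557·0.08²).
So c = 2·557·0.08² = 7.1296.

7.130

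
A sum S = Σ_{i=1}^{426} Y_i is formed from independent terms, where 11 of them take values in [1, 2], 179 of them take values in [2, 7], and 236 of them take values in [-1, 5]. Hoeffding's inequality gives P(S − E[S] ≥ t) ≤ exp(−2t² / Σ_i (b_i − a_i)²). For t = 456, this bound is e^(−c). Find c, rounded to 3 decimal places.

Σ(b_i − a_i)² = 11·1² + 179·5² + 236·6² = 12982.
c = 2t² / 12982 = 2·456² / 12982 = 32.0345.

32.035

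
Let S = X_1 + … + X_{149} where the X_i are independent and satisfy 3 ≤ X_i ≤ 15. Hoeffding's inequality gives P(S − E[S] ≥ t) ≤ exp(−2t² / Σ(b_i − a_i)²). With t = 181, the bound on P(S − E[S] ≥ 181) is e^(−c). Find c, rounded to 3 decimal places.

Σ(b_i − a_i)² = 149·(12)² = 21456.
c = 2t²/21456 = 2·181²/21456 = 3.0538.

3.054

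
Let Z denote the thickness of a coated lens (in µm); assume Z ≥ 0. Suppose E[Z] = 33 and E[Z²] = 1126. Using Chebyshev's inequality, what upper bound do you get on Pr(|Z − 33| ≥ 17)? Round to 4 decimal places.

0.1280

Var(Z) = E[Z²] − (E[Z])² = 1126 − 1089 = 37.
Chebyshev's inequality: Pr(|Z − μ| ≥ t) ≤ Var(Z)/t² = 37/289 = 0.1280.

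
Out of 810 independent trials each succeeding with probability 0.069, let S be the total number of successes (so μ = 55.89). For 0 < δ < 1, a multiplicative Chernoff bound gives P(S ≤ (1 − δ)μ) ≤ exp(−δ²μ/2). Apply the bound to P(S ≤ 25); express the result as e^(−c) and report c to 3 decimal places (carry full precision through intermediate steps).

Write 25 = (1 − δ)μ, so δ = 1 − 25/55.89 = 0.5526928…
Then the exponent is δ²μ/2 = (μ − 25)²/(2μ) = 8.536340.

8.536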